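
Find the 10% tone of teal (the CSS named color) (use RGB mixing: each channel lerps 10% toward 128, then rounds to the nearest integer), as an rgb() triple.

rgb(13, 128, 128)

CSS teal is rgb(0, 128, 128).
Per channel, c → c + 0.1(128 − c):
  R: 0 + 12.8 = 12.8 → 13
  G: 128 + 0.1×(128−128) = 128 + 0 = 128 → 128
  B: 128 + 0 = 128 → 128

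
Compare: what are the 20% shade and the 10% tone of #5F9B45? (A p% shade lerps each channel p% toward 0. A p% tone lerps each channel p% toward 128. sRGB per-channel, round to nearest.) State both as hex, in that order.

#5F9B45 is rgb(95, 155, 69).
20% shade:
  R: 95 + 0.2×(0−95) = 95 − 19 = 76 → 76
  G: 155 − 31 = 124 → 124
  B: 69 + 0.2×(0−69) = 69 − 13.8 = 55.2 → 55
  → #4C7C37
10% tone:
  R: 95 + 0.1×(128−95) = 95 + 3.3 = 98.3 → 98
  G: 155 + 0.1×(128−155) = 155 − 2.7 = 152.3 → 152
  B: 69 + 0.1×(128−69) = 69 + 5.9 = 74.9 → 75
  → #62984B

#4C7C37, #62984B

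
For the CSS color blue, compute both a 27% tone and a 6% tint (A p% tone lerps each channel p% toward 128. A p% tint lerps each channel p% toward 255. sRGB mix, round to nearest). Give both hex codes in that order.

#2323DD, #0F0FFF

CSS blue is rgb(0, 0, 255).
27% tone:
  R: 0 + 0.27×(128−0) = 0 + 34.56 = 34.56 → 35
  G: 0 + 0.27×(128−0) = 0 + 34.56 = 34.56 → 35
  B: 255 − 34.29 = 220.71 → 221
  → #2323DD
6% tint:
  R: 0 + 0.06×(255−0) = 0 + 15.3 = 15.3 → 15
  G: 0 + 0.06×(255−0) = 0 + 15.3 = 15.3 → 15
  B: 255 + 0 = 255 → 255
  → #0F0FFF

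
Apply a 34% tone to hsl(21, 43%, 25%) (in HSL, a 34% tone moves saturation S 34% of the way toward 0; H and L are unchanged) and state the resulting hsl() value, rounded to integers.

S moves 34% from 43 toward 0: 43 − 14.62 = 28.38 → 28.
H and L are unchanged.

hsl(21, 28%, 25%)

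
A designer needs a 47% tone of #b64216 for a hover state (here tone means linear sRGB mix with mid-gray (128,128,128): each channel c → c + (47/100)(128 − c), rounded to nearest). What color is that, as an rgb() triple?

rgb(157, 95, 72)

#b64216 is rgb(182, 66, 22).
Lerp each channel 47% toward 128:
  R: 182 − 25.38 = 156.62 → 157
  G: 66 + 29.14 = 95.14 → 95
  B: 22 + 49.82 = 71.82 → 72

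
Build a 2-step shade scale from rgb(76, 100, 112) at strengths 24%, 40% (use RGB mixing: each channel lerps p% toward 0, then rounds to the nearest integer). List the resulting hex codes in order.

24%: (76 − 18.24 = 57.76→58, 100 − 24 = 76→76, 112 − 26.88 = 85.12→85) → #3A4C55
40%: (76 − 30.4 = 45.6→46, 100 − 40 = 60→60, 112 − 44.8 = 67.2→67) → #2E3C43

#3A4C55, #2E3C43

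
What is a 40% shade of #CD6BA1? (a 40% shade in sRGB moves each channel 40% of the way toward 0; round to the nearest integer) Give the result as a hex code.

#CD6BA1 is rgb(205, 107, 161).
Per channel, c → c + 0.4(0 − c):
  R: 205 + 0.4×(0−205) = 205 − 82 = 123 → 123
  G: 107 + 0.4×(0−107) = 107 − 42.8 = 64.2 → 64
  B: 161 + 0.4×(0−161) = 161 − 64.4 = 96.6 → 97
rgb(123, 64, 97) = #7B4061.

#7B4061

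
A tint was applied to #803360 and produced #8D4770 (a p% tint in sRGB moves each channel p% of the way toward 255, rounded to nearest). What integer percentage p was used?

10%

#803360 is rgb(128, 51, 96); #8D4770 is rgb(141, 71, 112).
On the G channel (widest range): 71 ≈ 51 + (p/100)(255 − 51), so p ≈ 100×(71 − 51)/(255 − 51) = 2000/204 = 9.80.
p = 10 reproduces all three channels after rounding.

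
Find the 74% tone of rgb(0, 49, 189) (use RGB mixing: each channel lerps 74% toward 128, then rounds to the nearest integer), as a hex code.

Per channel, c → c + 0.74(128 − c):
  R: 0 + 0.74×(128−0) = 0 + 94.72 = 94.72 → 95
  G: 49 + 58.46 = 107.46 → 107
  B: 189 − 45.14 = 143.86 → 144
rgb(95, 107, 144) = #5F6B90.

#5F6B90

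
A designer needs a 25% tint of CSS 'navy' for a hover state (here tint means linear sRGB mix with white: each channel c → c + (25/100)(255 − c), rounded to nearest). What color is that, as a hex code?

CSS navy is rgb(0, 0, 128).
Per channel, c → c + 0.25(255 − c):
  R: 0 + 0.25×(255−0) = 0 + 63.75 = 63.75 → 64
  G: 0 + 63.75 = 63.75 → 64
  B: 128 + 0.25×(255−128) = 128 + 31.75 = 159.75 → 160
rgb(64, 64, 160) = #4040a0.

#4040a0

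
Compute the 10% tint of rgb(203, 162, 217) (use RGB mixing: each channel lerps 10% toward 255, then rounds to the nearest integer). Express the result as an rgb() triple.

A 10% tint moves each channel 10% toward 255:
  R: 203 + 5.2 = 208.2 → 208
  G: 162 + 0.1×(255−162) = 162 + 9.3 = 171.3 → 171
  B: 217 + 3.8 = 220.8 → 221

rgb(208, 171, 221)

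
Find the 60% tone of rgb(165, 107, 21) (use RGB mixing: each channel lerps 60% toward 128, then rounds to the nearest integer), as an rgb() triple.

Per channel, c → c + 0.6(128 − c):
  R: 165 + 0.6×(128−165) = 165 − 22.2 = 142.8 → 143
  G: 107 + 0.6×(128−107) = 107 + 12.6 = 119.6 → 120
  B: 21 + 0.6×(128−21) = 21 + 64.2 = 85.2 → 85

rgb(143, 120, 85)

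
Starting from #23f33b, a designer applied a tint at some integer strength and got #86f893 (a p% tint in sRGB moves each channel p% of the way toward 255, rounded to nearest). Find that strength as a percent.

#23f33b is rgb(35, 243, 59); #86f893 is rgb(134, 248, 147).
On the R channel (widest range): 134 ≈ 35 + (p/100)(255 − 35), so p ≈ 100×(134 − 35)/(255 − 35) = 9900/220 = 45.00.
p = 45 reproduces all three channels after rounding.

45%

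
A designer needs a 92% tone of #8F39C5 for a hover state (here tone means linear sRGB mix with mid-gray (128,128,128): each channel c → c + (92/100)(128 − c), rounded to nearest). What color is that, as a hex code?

#817A86

#8F39C5 is rgb(143, 57, 197).
A 92% tone moves each channel 92% toward 128:
  R: 143 − 13.8 = 129.2 → 129
  G: 57 + 65.32 = 122.32 → 122
  B: 197 + 0.92×(128−197) = 197 − 63.48 = 133.52 → 134
rgb(129, 122, 134) = #817A86.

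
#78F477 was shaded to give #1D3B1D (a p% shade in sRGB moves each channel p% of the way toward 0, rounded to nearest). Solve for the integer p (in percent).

76%

#78F477 is rgb(120, 244, 119); #1D3B1D is rgb(29, 59, 29).
On the G channel (widest range): 59 ≈ 244 + (p/100)(0 − 244), so p ≈ 100×(59 − 244)/(0 − 244) = -18500/-244 = 75.82.
p = 76 reproduces all three channels after rounding.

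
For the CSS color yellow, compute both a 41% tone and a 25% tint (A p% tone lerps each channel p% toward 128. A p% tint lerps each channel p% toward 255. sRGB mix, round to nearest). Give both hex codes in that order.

CSS yellow is rgb(255, 255, 0).
41% tone:
  R: 255 − 52.07 = 202.93 → 203
  G: 255 − 52.07 = 202.93 → 203
  B: 0 + 0.41×(128−0) = 0 + 52.48 = 52.48 → 52
  → #CBCB34
25% tint:
  R: 255 + 0.25×(255−255) = 255 + 0 = 255 → 255
  G: 255 + 0.25×(255−255) = 255 + 0 = 255 → 255
  B: 0 + 0.25×(255−0) = 0 + 63.75 = 63.75 → 64
  → #FFFF40

#CBCB34, #FFFF40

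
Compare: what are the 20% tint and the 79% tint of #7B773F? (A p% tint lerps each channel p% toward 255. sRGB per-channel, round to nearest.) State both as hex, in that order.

#959265, #E3E2D7

#7B773F is rgb(123, 119, 63).
20% tint:
  R: 123 + 0.2×(255−123) = 123 + 26.4 = 149.4 → 149
  G: 119 + 27.2 = 146.2 → 146
  B: 63 + 0.2×(255−63) = 63 + 38.4 = 101.4 → 101
  → #959265
79% tint:
  R: 123 + 0.79×(255−123) = 123 + 104.28 = 227.28 → 227
  G: 119 + 0.79×(255−119) = 119 + 107.44 = 226.44 → 226
  B: 63 + 151.68 = 214.68 → 215
  → #E3E2D7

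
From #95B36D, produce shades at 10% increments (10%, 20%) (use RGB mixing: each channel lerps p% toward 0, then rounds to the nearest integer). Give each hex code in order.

#86A162, #778F57

#95B36D is rgb(149, 179, 109).
10%: (149 − 14.9 = 134.1→134, 179 − 17.9 = 161.1→161, 109 − 10.9 = 98.1→98) → #86A162
20%: (149 − 29.8 = 119.2→119, 179 − 35.8 = 143.2→143, 109 − 21.8 = 87.2→87) → #778F57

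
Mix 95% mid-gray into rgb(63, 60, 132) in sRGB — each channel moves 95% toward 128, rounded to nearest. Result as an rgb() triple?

Lerp each channel 95% toward 128:
  R: 63 + 61.75 = 124.75 → 125
  G: 60 + 0.95×(128−60) = 60 + 64.6 = 124.6 → 125
  B: 132 + 0.95×(128−132) = 132 − 3.8 = 128.2 → 128

rgb(125, 125, 128)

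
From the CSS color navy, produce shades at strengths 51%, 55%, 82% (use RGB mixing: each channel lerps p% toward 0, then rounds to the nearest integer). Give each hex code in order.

CSS navy is rgb(0, 0, 128).
51%: (0→0, 0→0, 128 − 65.28 = 62.72→63) → #00003f
55%: (0→0, 0→0, 128 − 70.4 = 57.6→58) → #00003a
82%: (0→0, 0→0, 128 − 104.96 = 23.04→23) → #000017

#00003f, #00003a, #000017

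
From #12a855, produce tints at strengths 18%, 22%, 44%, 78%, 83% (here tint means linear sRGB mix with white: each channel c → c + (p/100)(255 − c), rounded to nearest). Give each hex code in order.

#3db874, #46bb7a, #7acea0, #cbecda, #d7f0e2

#12a855 is rgb(18, 168, 85).
18%: (18 + 42.66 = 60.66→61, 168 + 15.66 = 183.66→184, 85 + 30.6 = 115.6→116) → #3db874
22%: (18 + 52.14 = 70.14→70, 168 + 19.14 = 187.14→187, 85 + 37.4 = 122.4→122) → #46bb7a
44%: (18 + 104.28 = 122.28→122, 168 + 38.28 = 206.28→206, 85 + 74.8 = 159.8→160) → #7acea0
78%: (18 + 184.86 = 202.86→203, 168 + 67.86 = 235.86→236, 85 + 132.6 = 217.6→218) → #cbecda
83%: (18 + 196.71 = 214.71→215, 168 + 72.21 = 240.21→240, 85 + 141.1 = 226.1→226) → #d7f0e2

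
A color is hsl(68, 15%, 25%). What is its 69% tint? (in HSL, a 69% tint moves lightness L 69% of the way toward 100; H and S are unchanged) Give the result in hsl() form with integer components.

hsl(68, 15%, 77%)

L moves 69% from 25 toward 100: 25 + 51.75 = 76.75 → 77.
H and S are unchanged.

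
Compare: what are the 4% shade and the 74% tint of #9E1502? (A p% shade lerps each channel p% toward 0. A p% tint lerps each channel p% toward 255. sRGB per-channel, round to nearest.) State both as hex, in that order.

#9E1502 is rgb(158, 21, 2).
4% shade:
  R: 158 − 6.32 = 151.68 → 152
  G: 21 − 0.84 = 20.16 → 20
  B: 2 + 0.04×(0−2) = 2 − 0.08 = 1.92 → 2
  → #981402
74% tint:
  R: 158 + 0.74×(255−158) = 158 + 71.78 = 229.78 → 230
  G: 21 + 173.16 = 194.16 → 194
  B: 2 + 187.22 = 189.22 → 189
  → #E6C2BD

#981402, #E6C2BD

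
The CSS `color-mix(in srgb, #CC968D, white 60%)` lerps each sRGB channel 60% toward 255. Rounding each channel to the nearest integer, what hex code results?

#CC968D is rgb(204, 150, 141).
Per channel, c → c + 0.6(255 − c):
  R: 204 + 30.6 = 234.6 → 235
  G: 150 + 63 = 213 → 213
  B: 141 + 68.4 = 209.4 → 209
rgb(235, 213, 209) = #EBD5D1.

#EBD5D1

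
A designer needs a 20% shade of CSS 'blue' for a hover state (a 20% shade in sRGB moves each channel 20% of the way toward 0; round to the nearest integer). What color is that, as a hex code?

CSS blue is rgb(0, 0, 255).
Per channel, c → c + 0.2(0 − c):
  R: 0 + 0.2×(0−0) = 0 + 0 = 0 → 0
  G: 0 + 0.2×(0−0) = 0 + 0 = 0 → 0
  B: 255 − 51 = 204 → 204
rgb(0, 0, 204) = #0000cc.

#0000cc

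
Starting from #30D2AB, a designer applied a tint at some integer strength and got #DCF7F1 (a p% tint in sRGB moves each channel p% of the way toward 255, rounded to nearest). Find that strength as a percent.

#30D2AB is rgb(48, 210, 171); #DCF7F1 is rgb(220, 247, 241).
On the R channel (widest range): 220 ≈ 48 + (p/100)(255 − 48), so p ≈ 100×(220 − 48)/(255 − 48) = 17200/207 = 83.09.
p = 83 reproduces all three channels after rounding.

83%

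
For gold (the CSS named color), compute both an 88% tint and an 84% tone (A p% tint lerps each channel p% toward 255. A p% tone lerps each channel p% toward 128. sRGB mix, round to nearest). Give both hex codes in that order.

CSS gold is rgb(255, 215, 0).
88% tint:
  R: 255 + 0.88×(255−255) = 255 + 0 = 255 → 255
  G: 215 + 35.2 = 250.2 → 250
  B: 0 + 0.88×(255−0) = 0 + 224.4 = 224.4 → 224
  → #fffae0
84% tone:
  R: 255 − 106.68 = 148.32 → 148
  G: 215 + 0.84×(128−215) = 215 − 73.08 = 141.92 → 142
  B: 0 + 0.84×(128−0) = 0 + 107.52 = 107.52 → 108
  → #948e6c

#fffae0, #948e6c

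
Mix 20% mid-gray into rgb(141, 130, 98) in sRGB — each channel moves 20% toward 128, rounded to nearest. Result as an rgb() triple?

rgb(138, 130, 104)

Lerp each channel 20% toward 128:
  R: 141 + 0.2×(128−141) = 141 − 2.6 = 138.4 → 138
  G: 130 − 0.4 = 129.6 → 130
  B: 98 + 6 = 104 → 104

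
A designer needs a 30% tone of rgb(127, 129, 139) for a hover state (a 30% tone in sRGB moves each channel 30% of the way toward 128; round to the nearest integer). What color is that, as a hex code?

#7F8188

Lerp each channel 30% toward 128:
  R: 127 + 0.3 = 127.3 → 127
  G: 129 + 0.3×(128−129) = 129 − 0.3 = 128.7 → 129
  B: 139 − 3.3 = 135.7 → 136
rgb(127, 129, 136) = #7F8188.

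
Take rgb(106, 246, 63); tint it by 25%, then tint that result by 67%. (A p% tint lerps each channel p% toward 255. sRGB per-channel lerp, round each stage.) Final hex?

Lerp each channel 25% toward 255:
  R: 106 + 37.25 = 143.25 → 143
  G: 246 + 2.25 = 248.25 → 248
  B: 63 + 48 = 111 → 111
After the tint: rgb(143, 248, 111) = #8FF86F.
A 67% tint moves each channel 67% toward 255:
  R: 143 + 0.67×(255−143) = 143 + 75.04 = 218.04 → 218
  G: 248 + 0.67×(255−248) = 248 + 4.69 = 252.69 → 253
  B: 111 + 96.48 = 207.48 → 207
rgb(218, 253, 207) = #DAFDCF.

#DAFDCF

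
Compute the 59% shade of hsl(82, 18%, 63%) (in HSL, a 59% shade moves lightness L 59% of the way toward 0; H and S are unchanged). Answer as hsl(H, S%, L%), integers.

hsl(82, 18%, 26%)

L moves 59% from 63 toward 0: 63 − 37.17 = 25.83 → 26.
H and S are unchanged.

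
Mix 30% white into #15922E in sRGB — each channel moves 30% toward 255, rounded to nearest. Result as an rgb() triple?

#15922E is rgb(21, 146, 46).
Lerp each channel 30% toward 255:
  R: 21 + 70.2 = 91.2 → 91
  G: 146 + 0.3×(255−146) = 146 + 32.7 = 178.7 → 179
  B: 46 + 62.7 = 108.7 → 109

rgb(91, 179, 109)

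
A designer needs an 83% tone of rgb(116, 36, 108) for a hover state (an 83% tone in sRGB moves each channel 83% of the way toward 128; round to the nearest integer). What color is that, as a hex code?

An 83% tone moves each channel 83% toward 128:
  R: 116 + 0.83×(128−116) = 116 + 9.96 = 125.96 → 126
  G: 36 + 76.36 = 112.36 → 112
  B: 108 + 0.83×(128−108) = 108 + 16.6 = 124.6 → 125
rgb(126, 112, 125) = #7e707d.

#7e707d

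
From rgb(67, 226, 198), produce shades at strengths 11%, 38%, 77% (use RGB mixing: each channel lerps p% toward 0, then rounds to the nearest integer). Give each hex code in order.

#3CC9B0, #2A8C7B, #0F342E

11%: (67 − 7.37 = 59.63→60, 226 − 24.86 = 201.14→201, 198 − 21.78 = 176.22→176) → #3CC9B0
38%: (67 − 25.46 = 41.54→42, 226 − 85.88 = 140.12→140, 198 − 75.24 = 122.76→123) → #2A8C7B
77%: (67 − 51.59 = 15.41→15, 226 − 174.02 = 51.98→52, 198 − 152.46 = 45.54→46) → #0F342E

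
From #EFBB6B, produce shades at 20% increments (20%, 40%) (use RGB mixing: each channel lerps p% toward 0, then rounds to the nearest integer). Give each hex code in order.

#BF9656, #8F7040

#EFBB6B is rgb(239, 187, 107).
20%: (239 − 47.8 = 191.2→191, 187 − 37.4 = 149.6→150, 107 − 21.4 = 85.6→86) → #BF9656
40%: (239 − 95.6 = 143.4→143, 187 − 74.8 = 112.2→112, 107 − 42.8 = 64.2→64) → #8F7040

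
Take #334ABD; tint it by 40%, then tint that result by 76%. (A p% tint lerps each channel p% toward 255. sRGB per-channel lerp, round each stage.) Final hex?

#E2E5F5

#334ABD is rgb(51, 74, 189).
A 40% tint moves each channel 40% toward 255:
  R: 51 + 81.6 = 132.6 → 133
  G: 74 + 0.4×(255−74) = 74 + 72.4 = 146.4 → 146
  B: 189 + 26.4 = 215.4 → 215
After the tint: rgb(133, 146, 215) = #8592D7.
A 76% tint moves each channel 76% toward 255:
  R: 133 + 0.76×(255−133) = 133 + 92.72 = 225.72 → 226
  G: 146 + 82.84 = 228.84 → 229
  B: 215 + 0.76×(255−215) = 215 + 30.4 = 245.4 → 245
rgb(226, 229, 245) = #E2E5F5.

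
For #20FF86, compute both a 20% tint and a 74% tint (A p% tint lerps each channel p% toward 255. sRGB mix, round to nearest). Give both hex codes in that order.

#20FF86 is rgb(32, 255, 134).
20% tint:
  R: 32 + 44.6 = 76.6 → 77
  G: 255 + 0.2×(255−255) = 255 + 0 = 255 → 255
  B: 134 + 0.2×(255−134) = 134 + 24.2 = 158.2 → 158
  → #4DFF9E
74% tint:
  R: 32 + 0.74×(255−32) = 32 + 165.02 = 197.02 → 197
  G: 255 + 0.74×(255−255) = 255 + 0 = 255 → 255
  B: 134 + 89.54 = 223.54 → 224
  → #C5FFE0

#4DFF9E, #C5FFE0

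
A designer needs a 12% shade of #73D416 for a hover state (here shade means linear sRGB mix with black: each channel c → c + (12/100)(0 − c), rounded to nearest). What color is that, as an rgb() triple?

#73D416 is rgb(115, 212, 22).
A 12% shade moves each channel 12% toward 0:
  R: 115 + 0.12×(0−115) = 115 − 13.8 = 101.2 → 101
  G: 212 + 0.12×(0−212) = 212 − 25.44 = 186.56 → 187
  B: 22 + 0.12×(0−22) = 22 − 2.64 = 19.36 → 19

rgb(101, 187, 19)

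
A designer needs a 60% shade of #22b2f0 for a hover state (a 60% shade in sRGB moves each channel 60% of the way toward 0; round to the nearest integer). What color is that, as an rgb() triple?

rgb(14, 71, 96)

#22b2f0 is rgb(34, 178, 240).
A 60% shade moves each channel 60% toward 0:
  R: 34 − 20.4 = 13.6 → 14
  G: 178 − 106.8 = 71.2 → 71
  B: 240 − 144 = 96 → 96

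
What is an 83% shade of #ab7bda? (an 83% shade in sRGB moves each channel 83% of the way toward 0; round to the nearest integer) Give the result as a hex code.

#1d1525

#ab7bda is rgb(171, 123, 218).
An 83% shade moves each channel 83% toward 0:
  R: 171 − 141.93 = 29.07 → 29
  G: 123 + 0.83×(0−123) = 123 − 102.09 = 20.91 → 21
  B: 218 + 0.83×(0−218) = 218 − 180.94 = 37.06 → 37
rgb(29, 21, 37) = #1d1525.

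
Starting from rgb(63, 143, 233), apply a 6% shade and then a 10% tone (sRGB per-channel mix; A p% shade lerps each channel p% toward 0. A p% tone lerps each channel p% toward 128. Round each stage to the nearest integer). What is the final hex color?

#4285d2

A 6% shade moves each channel 6% toward 0:
  R: 63 + 0.06×(0−63) = 63 − 3.78 = 59.22 → 59
  G: 143 + 0.06×(0−143) = 143 − 8.58 = 134.42 → 134
  B: 233 − 13.98 = 219.02 → 219
After the shade: rgb(59, 134, 219) = #3b86db.
Per channel, c → c + 0.1(128 − c):
  R: 59 + 6.9 = 65.9 → 66
  G: 134 − 0.6 = 133.4 → 133
  B: 219 − 9.1 = 209.9 → 210
rgb(66, 133, 210) = #4285d2.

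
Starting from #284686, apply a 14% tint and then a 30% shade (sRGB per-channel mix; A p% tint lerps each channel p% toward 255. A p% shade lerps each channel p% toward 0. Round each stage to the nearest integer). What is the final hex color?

#284686 is rgb(40, 70, 134).
A 14% tint moves each channel 14% toward 255:
  R: 40 + 0.14×(255−40) = 40 + 30.1 = 70.1 → 70
  G: 70 + 25.9 = 95.9 → 96
  B: 134 + 0.14×(255−134) = 134 + 16.94 = 150.94 → 151
After the tint: rgb(70, 96, 151) = #466097.
A 30% shade moves each channel 30% toward 0:
  R: 70 + 0.3×(0−70) = 70 − 21 = 49 → 49
  G: 96 + 0.3×(0−96) = 96 − 28.8 = 67.2 → 67
  B: 151 + 0.3×(0−151) = 151 − 45.3 = 105.7 → 106
rgb(49, 67, 106) = #31436a.

#31436a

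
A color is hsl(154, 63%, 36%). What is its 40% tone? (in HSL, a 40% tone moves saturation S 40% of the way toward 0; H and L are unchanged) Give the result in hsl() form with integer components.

hsl(154, 38%, 36%)

S moves 40% from 63 toward 0: 63 − 25.2 = 37.8 → 38.
H and L are unchanged.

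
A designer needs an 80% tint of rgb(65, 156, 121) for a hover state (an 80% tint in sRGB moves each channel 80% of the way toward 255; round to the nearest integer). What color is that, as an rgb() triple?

Per channel, c → c + 0.8(255 − c):
  R: 65 + 152 = 217 → 217
  G: 156 + 79.2 = 235.2 → 235
  B: 121 + 0.8×(255−121) = 121 + 107.2 = 228.2 → 228

rgb(217, 235, 228)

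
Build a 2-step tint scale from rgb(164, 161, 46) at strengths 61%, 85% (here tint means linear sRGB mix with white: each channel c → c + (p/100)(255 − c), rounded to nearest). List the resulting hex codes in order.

#dcdaad, #f1f1e0

61%: (164 + 55.51 = 219.51→220, 161 + 57.34 = 218.34→218, 46 + 127.49 = 173.49→173) → #dcdaad
85%: (164 + 77.35 = 241.35→241, 161 + 79.9 = 240.9→241, 46 + 177.65 = 223.65→224) → #f1f1e0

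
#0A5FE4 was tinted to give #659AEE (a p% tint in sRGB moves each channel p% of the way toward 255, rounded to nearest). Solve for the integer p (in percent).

#0A5FE4 is rgb(10, 95, 228); #659AEE is rgb(101, 154, 238).
On the R channel (widest range): 101 ≈ 10 + (p/100)(255 − 10), so p ≈ 100×(101 − 10)/(255 − 10) = 9100/245 = 37.14.
p = 37 reproduces all three channels after rounding.

37%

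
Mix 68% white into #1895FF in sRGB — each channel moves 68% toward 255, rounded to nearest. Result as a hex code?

#1895FF is rgb(24, 149, 255).
Per channel, c → c + 0.68(255 − c):
  R: 24 + 0.68×(255−24) = 24 + 157.08 = 181.08 → 181
  G: 149 + 72.08 = 221.08 → 221
  B: 255 + 0 = 255 → 255
rgb(181, 221, 255) = #B5DDFF.

#B5DDFF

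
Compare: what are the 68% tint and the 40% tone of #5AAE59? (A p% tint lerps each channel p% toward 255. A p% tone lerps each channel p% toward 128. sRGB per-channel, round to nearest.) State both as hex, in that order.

#5AAE59 is rgb(90, 174, 89).
68% tint:
  R: 90 + 0.68×(255−90) = 90 + 112.2 = 202.2 → 202
  G: 174 + 0.68×(255−174) = 174 + 55.08 = 229.08 → 229
  B: 89 + 0.68×(255−89) = 89 + 112.88 = 201.88 → 202
  → #CAE5CA
40% tone:
  R: 90 + 0.4×(128−90) = 90 + 15.2 = 105.2 → 105
  G: 174 − 18.4 = 155.6 → 156
  B: 89 + 15.6 = 104.6 → 105
  → #699C69

#CAE5CA, #699C69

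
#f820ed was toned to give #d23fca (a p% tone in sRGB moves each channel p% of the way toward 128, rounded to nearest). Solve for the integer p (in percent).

#f820ed is rgb(248, 32, 237); #d23fca is rgb(210, 63, 202).
On the R channel (widest range): 210 ≈ 248 + (p/100)(128 − 248), so p ≈ 100×(210 − 248)/(128 − 248) = -3800/-120 = 31.67.
p = 32 reproduces all three channels after rounding.

32%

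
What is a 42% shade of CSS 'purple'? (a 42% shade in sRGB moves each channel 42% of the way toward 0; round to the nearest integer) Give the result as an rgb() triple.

CSS purple is rgb(128, 0, 128).
Per channel, c → c + 0.42(0 − c):
  R: 128 − 53.76 = 74.24 → 74
  G: 0 + 0 = 0 → 0
  B: 128 − 53.76 = 74.24 → 74

rgb(74, 0, 74)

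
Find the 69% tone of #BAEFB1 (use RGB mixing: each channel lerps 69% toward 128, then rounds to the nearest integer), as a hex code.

#BAEFB1 is rgb(186, 239, 177).
Per channel, c → c + 0.69(128 − c):
  R: 186 + 0.69×(128−186) = 186 − 40.02 = 145.98 → 146
  G: 239 − 76.59 = 162.41 → 162
  B: 177 + 0.69×(128−177) = 177 − 33.81 = 143.19 → 143
rgb(146, 162, 143) = #92A28F.

#92A28F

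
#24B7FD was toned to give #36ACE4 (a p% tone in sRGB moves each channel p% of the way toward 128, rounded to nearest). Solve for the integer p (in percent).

#24B7FD is rgb(36, 183, 253); #36ACE4 is rgb(54, 172, 228).
On the B channel (widest range): 228 ≈ 253 + (p/100)(128 − 253), so p ≈ 100×(228 − 253)/(128 − 253) = -2500/-125 = 20.00.
p = 20 reproduces all three channels after rounding.

20%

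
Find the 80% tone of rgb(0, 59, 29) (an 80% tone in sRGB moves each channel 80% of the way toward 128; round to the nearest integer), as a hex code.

#66726C

Lerp each channel 80% toward 128:
  R: 0 + 0.8×(128−0) = 0 + 102.4 = 102.4 → 102
  G: 59 + 55.2 = 114.2 → 114
  B: 29 + 79.2 = 108.2 → 108
rgb(102, 114, 108) = #66726C.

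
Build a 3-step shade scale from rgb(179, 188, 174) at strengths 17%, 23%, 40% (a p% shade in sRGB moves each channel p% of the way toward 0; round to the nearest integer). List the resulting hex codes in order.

#959c90, #8a9186, #6b7168

17%: (179 − 30.43 = 148.57→149, 188 − 31.96 = 156.04→156, 174 − 29.58 = 144.42→144) → #959c90
23%: (179 − 41.17 = 137.83→138, 188 − 43.24 = 144.76→145, 174 − 40.02 = 133.98→134) → #8a9186
40%: (179 − 71.6 = 107.4→107, 188 − 75.2 = 112.8→113, 174 − 69.6 = 104.4→104) → #6b7168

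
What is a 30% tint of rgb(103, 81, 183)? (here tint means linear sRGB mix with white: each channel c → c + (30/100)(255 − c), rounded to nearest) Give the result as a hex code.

#9585CD

Per channel, c → c + 0.3(255 − c):
  R: 103 + 0.3×(255−103) = 103 + 45.6 = 148.6 → 149
  G: 81 + 0.3×(255−81) = 81 + 52.2 = 133.2 → 133
  B: 183 + 0.3×(255−183) = 183 + 21.6 = 204.6 → 205
rgb(149, 133, 205) = #9585CD.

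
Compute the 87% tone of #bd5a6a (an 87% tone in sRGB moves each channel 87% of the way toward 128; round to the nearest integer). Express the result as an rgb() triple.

#bd5a6a is rgb(189, 90, 106).
Lerp each channel 87% toward 128:
  R: 189 − 53.07 = 135.93 → 136
  G: 90 + 0.87×(128−90) = 90 + 33.06 = 123.06 → 123
  B: 106 + 0.87×(128−106) = 106 + 19.14 = 125.14 → 125

rgb(136, 123, 125)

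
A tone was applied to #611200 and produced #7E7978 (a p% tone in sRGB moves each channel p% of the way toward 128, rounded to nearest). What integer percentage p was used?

94%

#611200 is rgb(97, 18, 0); #7E7978 is rgb(126, 121, 120).
On the B channel (widest range): 120 ≈ 0 + (p/100)(128 − 0), so p ≈ 100×(120 − 0)/(128 − 0) = 12000/128 = 93.75.
p = 94 reproduces all three channels after rounding.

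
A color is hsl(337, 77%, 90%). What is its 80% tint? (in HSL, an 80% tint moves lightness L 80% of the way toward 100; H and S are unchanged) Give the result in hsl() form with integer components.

L moves 80% from 90 toward 100: 90 + 8 = 98 → 98.
H and S are unchanged.

hsl(337, 77%, 98%)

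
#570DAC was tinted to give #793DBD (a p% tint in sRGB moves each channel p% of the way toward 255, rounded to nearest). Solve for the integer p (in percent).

#570DAC is rgb(87, 13, 172); #793DBD is rgb(121, 61, 189).
On the G channel (widest range): 61 ≈ 13 + (p/100)(255 − 13), so p ≈ 100×(61 − 13)/(255 − 13) = 4800/242 = 19.83.
p = 20 reproduces all three channels after rounding.

20%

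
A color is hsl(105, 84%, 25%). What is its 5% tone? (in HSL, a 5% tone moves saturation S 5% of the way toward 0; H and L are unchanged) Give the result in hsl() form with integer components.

S moves 5% from 84 toward 0: 84 − 4.2 = 79.8 → 80.
H and L are unchanged.

hsl(105, 80%, 25%)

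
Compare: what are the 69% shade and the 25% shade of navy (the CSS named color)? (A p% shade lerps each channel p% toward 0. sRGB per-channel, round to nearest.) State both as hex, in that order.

#000028, #000060

CSS navy is rgb(0, 0, 128).
69% shade:
  R: 0 + 0.69×(0−0) = 0 + 0 = 0 → 0
  G: 0 + 0 = 0 → 0
  B: 128 − 88.32 = 39.68 → 40
  → #000028
25% shade:
  R: 0 + 0.25×(0−0) = 0 + 0 = 0 → 0
  G: 0 + 0 = 0 → 0
  B: 128 − 32 = 96 → 96
  → #000060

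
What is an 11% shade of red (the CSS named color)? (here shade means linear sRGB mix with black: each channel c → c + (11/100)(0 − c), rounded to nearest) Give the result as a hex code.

CSS red is rgb(255, 0, 0).
Per channel, c → c + 0.11(0 − c):
  R: 255 − 28.05 = 226.95 → 227
  G: 0 + 0.11×(0−0) = 0 + 0 = 0 → 0
  B: 0 + 0 = 0 → 0
rgb(227, 0, 0) = #e30000.

#e30000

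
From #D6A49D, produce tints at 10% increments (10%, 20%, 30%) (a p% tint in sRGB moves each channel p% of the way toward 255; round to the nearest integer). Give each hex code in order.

#D6A49D is rgb(214, 164, 157).
10%: (214 + 4.1 = 218.1→218, 164 + 9.1 = 173.1→173, 157 + 9.8 = 166.8→167) → #DAADA7
20%: (214 + 8.2 = 222.2→222, 164 + 18.2 = 182.2→182, 157 + 19.6 = 176.6→177) → #DEB6B1
30%: (214 + 12.3 = 226.3→226, 164 + 27.3 = 191.3→191, 157 + 29.4 = 186.4→186) → #E2BFBA

#DAADA7, #DEB6B1, #E2BFBA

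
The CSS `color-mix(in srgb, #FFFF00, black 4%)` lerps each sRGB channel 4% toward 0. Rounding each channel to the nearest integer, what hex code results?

#FFFF00 is rgb(255, 255, 0).
Per channel, c → c + 0.04(0 − c):
  R: 255 − 10.2 = 244.8 → 245
  G: 255 − 10.2 = 244.8 → 245
  B: 0 + 0.04×(0−0) = 0 + 0 = 0 → 0
rgb(245, 245, 0) = #F5F500.

#F5F500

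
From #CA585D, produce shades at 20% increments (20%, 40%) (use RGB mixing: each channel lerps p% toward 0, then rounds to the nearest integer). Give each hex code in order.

#CA585D is rgb(202, 88, 93).
20%: (202 − 40.4 = 161.6→162, 88 − 17.6 = 70.4→70, 93 − 18.6 = 74.4→74) → #A2464A
40%: (202 − 80.8 = 121.2→121, 88 − 35.2 = 52.8→53, 93 − 37.2 = 55.8→56) → #793538

#A2464A, #793538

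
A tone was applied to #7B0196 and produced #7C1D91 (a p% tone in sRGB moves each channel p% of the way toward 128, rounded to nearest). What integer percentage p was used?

22%

#7B0196 is rgb(123, 1, 150); #7C1D91 is rgb(124, 29, 145).
On the G channel (widest range): 29 ≈ 1 + (p/100)(128 − 1), so p ≈ 100×(29 − 1)/(128 − 1) = 2800/127 = 22.05.
p = 22 reproduces all three channels after rounding.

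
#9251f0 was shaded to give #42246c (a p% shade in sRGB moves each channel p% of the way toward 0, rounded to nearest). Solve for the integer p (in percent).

55%

#9251f0 is rgb(146, 81, 240); #42246c is rgb(66, 36, 108).
On the B channel (widest range): 108 ≈ 240 + (p/100)(0 − 240), so p ≈ 100×(108 − 240)/(0 − 240) = -13200/-240 = 55.00.
p = 55 reproduces all three channels after rounding.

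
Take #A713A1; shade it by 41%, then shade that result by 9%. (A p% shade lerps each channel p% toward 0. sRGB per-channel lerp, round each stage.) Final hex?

#A713A1 is rgb(167, 19, 161).
Lerp each channel 41% toward 0:
  R: 167 − 68.47 = 98.53 → 99
  G: 19 + 0.41×(0−19) = 19 − 7.79 = 11.21 → 11
  B: 161 − 66.01 = 94.99 → 95
After the shade: rgb(99, 11, 95) = #630B5F.
Lerp each channel 9% toward 0:
  R: 99 − 8.91 = 90.09 → 90
  G: 11 + 0.09×(0−11) = 11 − 0.99 = 10.01 → 10
  B: 95 + 0.09×(0−95) = 95 − 8.55 = 86.45 → 86
rgb(90, 10, 86) = #5A0A56.

#5A0A56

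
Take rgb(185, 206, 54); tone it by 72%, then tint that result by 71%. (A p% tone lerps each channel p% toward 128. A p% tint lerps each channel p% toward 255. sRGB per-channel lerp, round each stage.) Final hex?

A 72% tone moves each channel 72% toward 128:
  R: 185 + 0.72×(128−185) = 185 − 41.04 = 143.96 → 144
  G: 206 + 0.72×(128−206) = 206 − 56.16 = 149.84 → 150
  B: 54 + 53.28 = 107.28 → 107
After the tone: rgb(144, 150, 107) = #90966B.
A 71% tint moves each channel 71% toward 255:
  R: 144 + 78.81 = 222.81 → 223
  G: 150 + 0.71×(255−150) = 150 + 74.55 = 224.55 → 225
  B: 107 + 105.08 = 212.08 → 212
rgb(223, 225, 212) = #DFE1D4.

#DFE1D4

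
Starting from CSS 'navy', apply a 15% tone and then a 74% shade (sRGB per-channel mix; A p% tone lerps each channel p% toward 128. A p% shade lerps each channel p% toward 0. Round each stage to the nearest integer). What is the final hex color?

#050521

CSS navy is rgb(0, 0, 128).
Per channel, c → c + 0.15(128 − c):
  R: 0 + 0.15×(128−0) = 0 + 19.2 = 19.2 → 19
  G: 0 + 19.2 = 19.2 → 19
  B: 128 + 0.15×(128−128) = 128 + 0 = 128 → 128
After the tone: rgb(19, 19, 128) = #131380.
Lerp each channel 74% toward 0:
  R: 19 + 0.74×(0−19) = 19 − 14.06 = 4.94 → 5
  G: 19 + 0.74×(0−19) = 19 − 14.06 = 4.94 → 5
  B: 128 + 0.74×(0−128) = 128 − 94.72 = 33.28 → 33
rgb(5, 5, 33) = #050521.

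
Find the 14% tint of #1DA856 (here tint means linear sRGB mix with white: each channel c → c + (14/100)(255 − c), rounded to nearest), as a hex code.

#1DA856 is rgb(29, 168, 86).
Per channel, c → c + 0.14(255 − c):
  R: 29 + 31.64 = 60.64 → 61
  G: 168 + 12.18 = 180.18 → 180
  B: 86 + 0.14×(255−86) = 86 + 23.66 = 109.66 → 110
rgb(61, 180, 110) = #3DB46E.

#3DB46E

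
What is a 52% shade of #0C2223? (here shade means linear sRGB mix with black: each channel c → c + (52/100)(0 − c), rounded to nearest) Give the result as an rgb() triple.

rgb(6, 16, 17)

#0C2223 is rgb(12, 34, 35).
Lerp each channel 52% toward 0:
  R: 12 + 0.52×(0−12) = 12 − 6.24 = 5.76 → 6
  G: 34 + 0.52×(0−34) = 34 − 17.68 = 16.32 → 16
  B: 35 + 0.52×(0−35) = 35 − 18.2 = 16.8 → 17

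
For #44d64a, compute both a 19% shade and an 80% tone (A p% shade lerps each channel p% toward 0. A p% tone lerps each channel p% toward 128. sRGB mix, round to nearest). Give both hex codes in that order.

#44d64a is rgb(68, 214, 74).
19% shade:
  R: 68 + 0.19×(0−68) = 68 − 12.92 = 55.08 → 55
  G: 214 − 40.66 = 173.34 → 173
  B: 74 − 14.06 = 59.94 → 60
  → #37ad3c
80% tone:
  R: 68 + 0.8×(128−68) = 68 + 48 = 116 → 116
  G: 214 + 0.8×(128−214) = 214 − 68.8 = 145.2 → 145
  B: 74 + 43.2 = 117.2 → 117
  → #749175

#37ad3c, #749175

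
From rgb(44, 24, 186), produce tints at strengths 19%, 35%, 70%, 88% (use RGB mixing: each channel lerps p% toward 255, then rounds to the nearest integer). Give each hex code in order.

#5444c7, #7669d2, #c0baea, #e6e3f7

19%: (44 + 40.09 = 84.09→84, 24 + 43.89 = 67.89→68, 186 + 13.11 = 199.11→199) → #5444c7
35%: (44 + 73.85 = 117.85→118, 24 + 80.85 = 104.85→105, 186 + 24.15 = 210.15→210) → #7669d2
70%: (44 + 147.7 = 191.7→192, 24 + 161.7 = 185.7→186, 186 + 48.3 = 234.3→234) → #c0baea
88%: (44 + 185.68 = 229.68→230, 24 + 203.28 = 227.28→227, 186 + 60.72 = 246.72→247) → #e6e3f7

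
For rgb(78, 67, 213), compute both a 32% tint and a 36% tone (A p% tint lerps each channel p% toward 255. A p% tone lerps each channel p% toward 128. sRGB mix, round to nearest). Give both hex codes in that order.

#877FE2, #6059B6

32% tint:
  R: 78 + 56.64 = 134.64 → 135
  G: 67 + 60.16 = 127.16 → 127
  B: 213 + 13.44 = 226.44 → 226
  → #877FE2
36% tone:
  R: 78 + 0.36×(128−78) = 78 + 18 = 96 → 96
  G: 67 + 0.36×(128−67) = 67 + 21.96 = 88.96 → 89
  B: 213 + 0.36×(128−213) = 213 − 30.6 = 182.4 → 182
  → #6059B6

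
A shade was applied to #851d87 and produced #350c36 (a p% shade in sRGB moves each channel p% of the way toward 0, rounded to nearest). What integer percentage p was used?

#851d87 is rgb(133, 29, 135); #350c36 is rgb(53, 12, 54).
On the B channel (widest range): 54 ≈ 135 + (p/100)(0 − 135), so p ≈ 100×(54 − 135)/(0 − 135) = -8100/-135 = 60.00.
p = 60 reproduces all three channels after rounding.

60%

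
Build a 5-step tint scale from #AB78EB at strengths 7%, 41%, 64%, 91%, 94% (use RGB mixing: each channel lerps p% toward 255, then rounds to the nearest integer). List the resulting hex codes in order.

#AB78EB is rgb(171, 120, 235).
7%: (171 + 5.88 = 176.88→177, 120 + 9.45 = 129.45→129, 235 + 1.4 = 236.4→236) → #B181EC
41%: (171 + 34.44 = 205.44→205, 120 + 55.35 = 175.35→175, 235 + 8.2 = 243.2→243) → #CDAFF3
64%: (171 + 53.76 = 224.76→225, 120 + 86.4 = 206.4→206, 235 + 12.8 = 247.8→248) → #E1CEF8
91%: (171 + 76.44 = 247.44→247, 120 + 122.85 = 242.85→243, 235 + 18.2 = 253.2→253) → #F7F3FD
94%: (171 + 78.96 = 249.96→250, 120 + 126.9 = 246.9→247, 235 + 18.8 = 253.8→254) → #FAF7FE

#B181EC, #CDAFF3, #E1CEF8, #F7F3FD, #FAF7FE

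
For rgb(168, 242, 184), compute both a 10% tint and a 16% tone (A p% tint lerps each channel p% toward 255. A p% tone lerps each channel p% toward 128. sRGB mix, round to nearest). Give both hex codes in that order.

#B1F3BF, #A2E0AF

10% tint:
  R: 168 + 8.7 = 176.7 → 177
  G: 242 + 0.1×(255−242) = 242 + 1.3 = 243.3 → 243
  B: 184 + 0.1×(255−184) = 184 + 7.1 = 191.1 → 191
  → #B1F3BF
16% tone:
  R: 168 − 6.4 = 161.6 → 162
  G: 242 + 0.16×(128−242) = 242 − 18.24 = 223.76 → 224
  B: 184 − 8.96 = 175.04 → 175
  → #A2E0AF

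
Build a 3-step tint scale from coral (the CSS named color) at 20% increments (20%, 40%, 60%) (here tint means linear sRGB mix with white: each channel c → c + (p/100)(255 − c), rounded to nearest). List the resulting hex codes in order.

CSS coral is rgb(255, 127, 80).
20%: (255→255, 127 + 25.6 = 152.6→153, 80 + 35 = 115→115) → #ff9973
40%: (255→255, 127 + 51.2 = 178.2→178, 80 + 70 = 150→150) → #ffb296
60%: (255→255, 127 + 76.8 = 203.8→204, 80 + 105 = 185→185) → #ffccb9

#ff9973, #ffb296, #ffccb9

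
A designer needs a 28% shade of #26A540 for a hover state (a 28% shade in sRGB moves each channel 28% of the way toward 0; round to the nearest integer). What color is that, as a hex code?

#1B772E

#26A540 is rgb(38, 165, 64).
A 28% shade moves each channel 28% toward 0:
  R: 38 − 10.64 = 27.36 → 27
  G: 165 − 46.2 = 118.8 → 119
  B: 64 + 0.28×(0−64) = 64 − 17.92 = 46.08 → 46
rgb(27, 119, 46) = #1B772E.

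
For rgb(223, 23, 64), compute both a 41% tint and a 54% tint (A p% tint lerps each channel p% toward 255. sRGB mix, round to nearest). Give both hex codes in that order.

#EC768E, #F094A7

41% tint:
  R: 223 + 0.41×(255−223) = 223 + 13.12 = 236.12 → 236
  G: 23 + 0.41×(255−23) = 23 + 95.12 = 118.12 → 118
  B: 64 + 0.41×(255−64) = 64 + 78.31 = 142.31 → 142
  → #EC768E
54% tint:
  R: 223 + 17.28 = 240.28 → 240
  G: 23 + 0.54×(255−23) = 23 + 125.28 = 148.28 → 148
  B: 64 + 0.54×(255−64) = 64 + 103.14 = 167.14 → 167
  → #F094A7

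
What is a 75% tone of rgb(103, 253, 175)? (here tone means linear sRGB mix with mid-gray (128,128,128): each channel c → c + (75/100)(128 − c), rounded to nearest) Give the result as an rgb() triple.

Lerp each channel 75% toward 128:
  R: 103 + 0.75×(128−103) = 103 + 18.75 = 121.75 → 122
  G: 253 + 0.75×(128−253) = 253 − 93.75 = 159.25 → 159
  B: 175 + 0.75×(128−175) = 175 − 35.25 = 139.75 → 140

rgb(122, 159, 140)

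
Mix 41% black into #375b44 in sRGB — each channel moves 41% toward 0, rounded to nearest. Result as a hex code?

#203628

#375b44 is rgb(55, 91, 68).
Per channel, c → c + 0.41(0 − c):
  R: 55 − 22.55 = 32.45 → 32
  G: 91 + 0.41×(0−91) = 91 − 37.31 = 53.69 → 54
  B: 68 − 27.88 = 40.12 → 40
rgb(32, 54, 40) = #203628.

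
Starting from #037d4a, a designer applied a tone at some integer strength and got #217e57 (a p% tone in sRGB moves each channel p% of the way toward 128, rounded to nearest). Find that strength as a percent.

24%

#037d4a is rgb(3, 125, 74); #217e57 is rgb(33, 126, 87).
On the R channel (widest range): 33 ≈ 3 + (p/100)(128 − 3), so p ≈ 100×(33 − 3)/(128 − 3) = 3000/125 = 24.00.
p = 24 reproduces all three channels after rounding.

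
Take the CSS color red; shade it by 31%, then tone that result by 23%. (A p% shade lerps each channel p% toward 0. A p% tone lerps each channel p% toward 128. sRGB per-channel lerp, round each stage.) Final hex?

#A51D1D

CSS red is rgb(255, 0, 0).
Per channel, c → c + 0.31(0 − c):
  R: 255 + 0.31×(0−255) = 255 − 79.05 = 175.95 → 176
  G: 0 + 0.31×(0−0) = 0 + 0 = 0 → 0
  B: 0 + 0 = 0 → 0
After the shade: rgb(176, 0, 0) = #B00000.
Lerp each channel 23% toward 128:
  R: 176 − 11.04 = 164.96 → 165
  G: 0 + 0.23×(128−0) = 0 + 29.44 = 29.44 → 29
  B: 0 + 29.44 = 29.44 → 29
rgb(165, 29, 29) = #A51D1D.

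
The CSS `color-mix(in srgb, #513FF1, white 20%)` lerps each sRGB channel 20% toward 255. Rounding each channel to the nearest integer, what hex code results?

#513FF1 is rgb(81, 63, 241).
A 20% tint moves each channel 20% toward 255:
  R: 81 + 0.2×(255−81) = 81 + 34.8 = 115.8 → 116
  G: 63 + 38.4 = 101.4 → 101
  B: 241 + 0.2×(255−241) = 241 + 2.8 = 243.8 → 244
rgb(116, 101, 244) = #7465F4.

#7465F4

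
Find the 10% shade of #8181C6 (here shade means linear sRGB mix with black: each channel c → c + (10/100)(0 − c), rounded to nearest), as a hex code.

#8181C6 is rgb(129, 129, 198).
Lerp each channel 10% toward 0:
  R: 129 + 0.1×(0−129) = 129 − 12.9 = 116.1 → 116
  G: 129 + 0.1×(0−129) = 129 − 12.9 = 116.1 → 116
  B: 198 − 19.8 = 178.2 → 178
rgb(116, 116, 178) = #7474B2.

#7474B2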